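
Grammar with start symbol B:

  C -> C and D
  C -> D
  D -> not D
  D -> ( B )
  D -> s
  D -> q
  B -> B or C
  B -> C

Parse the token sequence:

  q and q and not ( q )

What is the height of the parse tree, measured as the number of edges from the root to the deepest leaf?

7

[B [C [C [C [D q]] and [D q]] and [D not [D ( [B [C [D q]]] )]]]]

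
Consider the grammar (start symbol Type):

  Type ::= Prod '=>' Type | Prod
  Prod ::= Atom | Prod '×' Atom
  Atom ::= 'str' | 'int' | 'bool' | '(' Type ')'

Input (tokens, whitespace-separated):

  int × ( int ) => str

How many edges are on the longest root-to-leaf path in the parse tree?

[Type [Prod [Prod [Atom int]] × [Atom ( [Type [Prod [Atom int]]] )]] => [Type [Prod [Atom str]]]]

6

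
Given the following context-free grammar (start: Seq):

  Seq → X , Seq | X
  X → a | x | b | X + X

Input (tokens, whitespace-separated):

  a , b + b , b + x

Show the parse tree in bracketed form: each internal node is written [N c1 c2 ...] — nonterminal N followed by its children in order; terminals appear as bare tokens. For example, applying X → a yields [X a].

[Seq [X a] , [Seq [X [X b] + [X b]] , [Seq [X [X b] + [X x]]]]]

Seq
X , Seq
a , Seq
a , X , Seq
a , X + X , Seq
a , b + X , Seq
a , b + b , Seq
a , b + b , X
a , b + b , X + X
a , b + b , b + X
a , b + b , b + x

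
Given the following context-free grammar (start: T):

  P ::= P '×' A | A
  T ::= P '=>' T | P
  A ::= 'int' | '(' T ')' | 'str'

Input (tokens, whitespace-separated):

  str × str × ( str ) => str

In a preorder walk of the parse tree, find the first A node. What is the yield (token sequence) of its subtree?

str

[T [P [P [P [A str]] × [A str]] × [A ( [T [P [A str]]] )]] => [T [P [A str]]]]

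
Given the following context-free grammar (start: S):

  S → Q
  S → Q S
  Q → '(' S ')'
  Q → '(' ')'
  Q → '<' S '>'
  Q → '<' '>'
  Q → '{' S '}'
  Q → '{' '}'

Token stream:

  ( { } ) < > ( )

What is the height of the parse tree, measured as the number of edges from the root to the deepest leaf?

4

[S [Q ( [S [Q { }]] )] [S [Q < >] [S [Q ( )]]]]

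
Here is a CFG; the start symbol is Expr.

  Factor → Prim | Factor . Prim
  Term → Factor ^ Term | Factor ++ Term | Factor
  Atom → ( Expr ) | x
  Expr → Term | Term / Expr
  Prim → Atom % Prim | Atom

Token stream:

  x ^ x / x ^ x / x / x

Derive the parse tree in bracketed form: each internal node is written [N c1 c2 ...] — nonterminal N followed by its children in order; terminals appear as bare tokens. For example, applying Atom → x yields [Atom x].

[Expr [Term [Factor [Prim [Atom x]]] ^ [Term [Factor [Prim [Atom x]]]]] / [Expr [Term [Factor [Prim [Atom x]]] ^ [Term [Factor [Prim [Atom x]]]]] / [Expr [Term [Factor [Prim [Atom x]]]] / [Expr [Term [Factor [Prim [Atom x]]]]]]]]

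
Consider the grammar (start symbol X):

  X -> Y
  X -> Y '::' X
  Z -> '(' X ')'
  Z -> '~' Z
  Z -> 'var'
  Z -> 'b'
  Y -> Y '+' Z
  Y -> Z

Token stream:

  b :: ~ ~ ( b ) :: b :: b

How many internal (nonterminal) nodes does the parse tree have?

17

[X [Y [Z b]] :: [X [Y [Z ~ [Z ~ [Z ( [X [Y [Z b]]] )]]]] :: [X [Y [Z b]] :: [X [Y [Z b]]]]]]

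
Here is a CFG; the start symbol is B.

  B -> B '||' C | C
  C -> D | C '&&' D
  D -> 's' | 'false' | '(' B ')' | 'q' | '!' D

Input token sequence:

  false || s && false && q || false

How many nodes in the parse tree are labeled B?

3

[B [B [B [C [D false]]] || [C [C [C [D s]] && [D false]] && [D q]]] || [C [D false]]]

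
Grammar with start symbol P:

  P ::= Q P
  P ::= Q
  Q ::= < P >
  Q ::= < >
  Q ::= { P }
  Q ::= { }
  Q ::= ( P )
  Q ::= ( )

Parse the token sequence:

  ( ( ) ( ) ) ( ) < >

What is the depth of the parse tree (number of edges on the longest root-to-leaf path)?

5

[P [Q ( [P [Q ( )] [P [Q ( )]]] )] [P [Q ( )] [P [Q < >]]]]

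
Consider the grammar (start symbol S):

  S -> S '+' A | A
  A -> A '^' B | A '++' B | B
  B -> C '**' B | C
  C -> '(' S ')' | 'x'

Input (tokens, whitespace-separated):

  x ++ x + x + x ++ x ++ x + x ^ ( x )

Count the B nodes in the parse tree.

9

[S [S [S [S [A [A [B [C x]]] ++ [B [C x]]]] + [A [B [C x]]]] + [A [A [A [B [C x]]] ++ [B [C x]]] ++ [B [C x]]]] + [A [A [B [C x]]] ^ [B [C ( [S [A [B [C x]]]] )]]]]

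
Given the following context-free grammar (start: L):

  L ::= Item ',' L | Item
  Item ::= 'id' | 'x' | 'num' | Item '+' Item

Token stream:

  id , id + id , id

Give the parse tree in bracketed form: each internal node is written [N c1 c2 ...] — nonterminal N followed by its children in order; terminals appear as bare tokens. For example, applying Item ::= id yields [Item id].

L
Item , L
id , L
id , Item , L
id , Item + Item , L
id , id + Item , L
id , id + id , L
id , id + id , Item
id , id + id , id

[L [Item id] , [L [Item [Item id] + [Item id]] , [L [Item id]]]]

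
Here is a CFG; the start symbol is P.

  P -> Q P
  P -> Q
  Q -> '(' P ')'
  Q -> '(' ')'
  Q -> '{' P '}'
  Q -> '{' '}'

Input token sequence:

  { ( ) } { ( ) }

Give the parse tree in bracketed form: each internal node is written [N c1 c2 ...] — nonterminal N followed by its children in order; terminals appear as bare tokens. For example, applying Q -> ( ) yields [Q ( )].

P
Q P
{ P } P
{ Q } P
{ ( ) } P
{ ( ) } Q
{ ( ) } { P }
{ ( ) } { Q }
{ ( ) } { ( ) }

[P [Q { [P [Q ( )]] }] [P [Q { [P [Q ( )]] }]]]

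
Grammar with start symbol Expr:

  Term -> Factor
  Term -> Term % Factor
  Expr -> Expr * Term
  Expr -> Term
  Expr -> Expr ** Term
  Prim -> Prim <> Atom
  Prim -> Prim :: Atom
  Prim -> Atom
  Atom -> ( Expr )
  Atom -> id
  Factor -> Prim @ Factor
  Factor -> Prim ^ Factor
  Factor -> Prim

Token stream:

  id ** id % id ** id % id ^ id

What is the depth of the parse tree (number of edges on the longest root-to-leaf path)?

[Expr [Expr [Expr [Term [Factor [Prim [Atom id]]]]] ** [Term [Term [Factor [Prim [Atom id]]]] % [Factor [Prim [Atom id]]]]] ** [Term [Term [Factor [Prim [Atom id]]]] % [Factor [Prim [Atom id]] ^ [Factor [Prim [Atom id]]]]]]

7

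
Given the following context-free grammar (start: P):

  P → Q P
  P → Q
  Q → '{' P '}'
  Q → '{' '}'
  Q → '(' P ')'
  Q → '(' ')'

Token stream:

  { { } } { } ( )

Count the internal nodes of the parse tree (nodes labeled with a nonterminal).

[P [Q { [P [Q { }]] }] [P [Q { }] [P [Q ( )]]]]

8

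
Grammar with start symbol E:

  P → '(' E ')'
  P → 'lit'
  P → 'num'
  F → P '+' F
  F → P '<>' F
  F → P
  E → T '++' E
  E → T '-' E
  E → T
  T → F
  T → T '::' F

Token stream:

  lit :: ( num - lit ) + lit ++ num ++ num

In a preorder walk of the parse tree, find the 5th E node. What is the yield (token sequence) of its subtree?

num

[E [T [T [F [P lit]]] :: [F [P ( [E [T [F [P num]]] - [E [T [F [P lit]]]]] )] + [F [P lit]]]] ++ [E [T [F [P num]]] ++ [E [T [F [P num]]]]]]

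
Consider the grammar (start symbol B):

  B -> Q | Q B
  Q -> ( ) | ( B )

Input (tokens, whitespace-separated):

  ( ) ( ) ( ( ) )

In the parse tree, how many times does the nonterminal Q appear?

[B [Q ( )] [B [Q ( )] [B [Q ( [B [Q ( )]] )]]]]

4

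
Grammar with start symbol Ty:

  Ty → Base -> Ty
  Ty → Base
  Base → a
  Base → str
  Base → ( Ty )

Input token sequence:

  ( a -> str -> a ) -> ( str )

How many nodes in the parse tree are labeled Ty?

6

[Ty [Base ( [Ty [Base a] -> [Ty [Base str] -> [Ty [Base a]]]] )] -> [Ty [Base ( [Ty [Base str]] )]]]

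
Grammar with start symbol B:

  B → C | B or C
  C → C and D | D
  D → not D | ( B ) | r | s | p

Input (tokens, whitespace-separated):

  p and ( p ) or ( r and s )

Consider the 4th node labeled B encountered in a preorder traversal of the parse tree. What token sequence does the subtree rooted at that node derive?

r and s

[B [B [C [C [D p]] and [D ( [B [C [D p]]] )]]] or [C [D ( [B [C [C [D r]] and [D s]]] )]]]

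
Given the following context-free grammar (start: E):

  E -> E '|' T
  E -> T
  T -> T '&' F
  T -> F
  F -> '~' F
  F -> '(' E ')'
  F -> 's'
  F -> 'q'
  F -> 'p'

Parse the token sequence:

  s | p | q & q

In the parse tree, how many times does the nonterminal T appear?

4

[E [E [E [T [F s]]] | [T [F p]]] | [T [T [F q]] & [F q]]]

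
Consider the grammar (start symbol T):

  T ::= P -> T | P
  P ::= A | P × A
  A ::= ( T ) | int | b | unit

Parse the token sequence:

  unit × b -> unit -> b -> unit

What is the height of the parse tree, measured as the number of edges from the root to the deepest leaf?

[T [P [P [A unit]] × [A b]] -> [T [P [A unit]] -> [T [P [A b]] -> [T [P [A unit]]]]]]

6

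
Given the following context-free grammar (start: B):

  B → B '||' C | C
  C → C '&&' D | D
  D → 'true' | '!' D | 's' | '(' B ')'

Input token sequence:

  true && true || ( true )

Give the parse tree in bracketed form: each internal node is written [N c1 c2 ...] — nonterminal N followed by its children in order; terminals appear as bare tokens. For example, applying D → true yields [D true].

B
B || C
C || C
C && D || C
D && D || C
true && D || C
true && true || C
true && true || D
true && true || ( B )
true && true || ( C )
true && true || ( D )
true && true || ( true )

[B [B [C [C [D true]] && [D true]]] || [C [D ( [B [C [D true]]] )]]]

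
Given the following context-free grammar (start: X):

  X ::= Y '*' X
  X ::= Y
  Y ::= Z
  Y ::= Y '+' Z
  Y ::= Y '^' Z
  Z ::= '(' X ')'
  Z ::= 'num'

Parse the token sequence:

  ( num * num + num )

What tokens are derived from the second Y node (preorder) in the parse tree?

[X [Y [Z ( [X [Y [Z num]] * [X [Y [Y [Z num]] + [Z num]]]] )]]]

num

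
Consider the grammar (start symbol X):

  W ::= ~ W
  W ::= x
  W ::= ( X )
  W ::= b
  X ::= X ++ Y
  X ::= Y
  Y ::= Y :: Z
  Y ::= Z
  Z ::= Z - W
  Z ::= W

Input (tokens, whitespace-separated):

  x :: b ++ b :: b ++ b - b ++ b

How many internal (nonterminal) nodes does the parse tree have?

24

[X [X [X [X [Y [Y [Z [W x]]] :: [Z [W b]]]] ++ [Y [Y [Z [W b]]] :: [Z [W b]]]] ++ [Y [Z [Z [W b]] - [W b]]]] ++ [Y [Z [W b]]]]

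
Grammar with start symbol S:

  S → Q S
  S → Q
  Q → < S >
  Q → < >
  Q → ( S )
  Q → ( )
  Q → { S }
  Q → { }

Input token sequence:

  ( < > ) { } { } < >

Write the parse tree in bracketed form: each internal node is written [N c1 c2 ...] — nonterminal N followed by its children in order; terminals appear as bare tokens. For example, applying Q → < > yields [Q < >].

[S [Q ( [S [Q < >]] )] [S [Q { }] [S [Q { }] [S [Q < >]]]]]

S
Q S
( S ) S
( Q ) S
( < > ) S
( < > ) Q S
( < > ) { } S
( < > ) { } Q S
( < > ) { } { } S
( < > ) { } { } Q
( < > ) { } { } < >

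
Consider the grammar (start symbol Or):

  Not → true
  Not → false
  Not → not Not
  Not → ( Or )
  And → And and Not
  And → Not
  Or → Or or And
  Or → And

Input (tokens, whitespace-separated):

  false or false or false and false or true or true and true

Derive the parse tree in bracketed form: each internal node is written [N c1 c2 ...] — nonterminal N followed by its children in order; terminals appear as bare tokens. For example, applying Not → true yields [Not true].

[Or [Or [Or [Or [Or [And [Not false]]] or [And [Not false]]] or [And [And [Not false]] and [Not false]]] or [And [Not true]]] or [And [And [Not true]] and [Not true]]]

Or
Or or And
Or or And or And
Or or And or And or And
Or or And or And or And or And
And or And or And or And or And
Not or And or And or And or And
false or And or And or And or And
false or Not or And or And or And
false or false or And or And or And
false or false or And and Not or And or And
false or false or Not and Not or And or And
false or false or false and Not or And or And
false or false or false and false or And or And
false or false or false and false or Not or And
false or false or false and false or true or And
false or false or false and false or true or And and Not
false or false or false and false or true or Not and Not
false or false or false and false or true or true and Not
false or false or false and false or true or true and true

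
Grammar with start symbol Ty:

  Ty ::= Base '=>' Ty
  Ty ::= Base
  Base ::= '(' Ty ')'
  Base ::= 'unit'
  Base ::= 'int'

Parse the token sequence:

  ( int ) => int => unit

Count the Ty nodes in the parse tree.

4

[Ty [Base ( [Ty [Base int]] )] => [Ty [Base int] => [Ty [Base unit]]]]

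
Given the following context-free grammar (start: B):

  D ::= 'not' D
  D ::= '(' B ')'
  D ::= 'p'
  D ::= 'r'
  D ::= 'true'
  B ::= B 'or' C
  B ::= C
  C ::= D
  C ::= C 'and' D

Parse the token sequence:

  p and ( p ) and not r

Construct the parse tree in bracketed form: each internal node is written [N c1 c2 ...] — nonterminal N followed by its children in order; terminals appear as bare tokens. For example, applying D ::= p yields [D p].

B
C
C and D
C and D and D
D and D and D
p and D and D
p and ( B ) and D
p and ( C ) and D
p and ( D ) and D
p and ( p ) and D
p and ( p ) and not D
p and ( p ) and not r

[B [C [C [C [D p]] and [D ( [B [C [D p]]] )]] and [D not [D r]]]]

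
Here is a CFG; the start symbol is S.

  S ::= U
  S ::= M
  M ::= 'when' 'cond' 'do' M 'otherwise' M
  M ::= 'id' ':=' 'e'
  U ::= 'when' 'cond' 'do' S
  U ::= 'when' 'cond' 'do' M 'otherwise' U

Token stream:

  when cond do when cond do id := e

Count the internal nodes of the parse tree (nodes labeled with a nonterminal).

6

[S [U when cond do [S [U when cond do [S [M id := e]]]]]]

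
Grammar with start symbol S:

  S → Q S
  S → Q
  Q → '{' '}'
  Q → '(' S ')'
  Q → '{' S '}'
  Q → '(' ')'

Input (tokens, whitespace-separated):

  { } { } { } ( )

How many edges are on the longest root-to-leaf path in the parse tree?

[S [Q { }] [S [Q { }] [S [Q { }] [S [Q ( )]]]]]

5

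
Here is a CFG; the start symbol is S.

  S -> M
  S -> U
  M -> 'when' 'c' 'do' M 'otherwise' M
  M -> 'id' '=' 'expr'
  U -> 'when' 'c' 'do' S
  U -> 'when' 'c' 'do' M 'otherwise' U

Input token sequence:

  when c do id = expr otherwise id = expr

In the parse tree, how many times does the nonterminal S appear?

1

[S [M when c do [M id = expr] otherwise [M id = expr]]]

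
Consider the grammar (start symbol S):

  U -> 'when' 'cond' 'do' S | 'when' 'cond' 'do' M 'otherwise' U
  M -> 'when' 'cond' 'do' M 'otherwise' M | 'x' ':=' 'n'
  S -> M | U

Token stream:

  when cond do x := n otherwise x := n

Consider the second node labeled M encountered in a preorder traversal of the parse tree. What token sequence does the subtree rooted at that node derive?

x := n

[S [M when cond do [M x := n] otherwise [M x := n]]]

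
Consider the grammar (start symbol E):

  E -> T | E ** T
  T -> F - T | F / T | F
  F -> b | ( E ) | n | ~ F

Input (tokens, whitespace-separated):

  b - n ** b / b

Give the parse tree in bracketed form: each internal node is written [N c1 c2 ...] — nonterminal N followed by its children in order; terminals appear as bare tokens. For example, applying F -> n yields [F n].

E
E ** T
T ** T
F - T ** T
b - T ** T
b - F ** T
b - n ** T
b - n ** F / T
b - n ** b / T
b - n ** b / F
b - n ** b / b

[E [E [T [F b] - [T [F n]]]] ** [T [F b] / [T [F b]]]]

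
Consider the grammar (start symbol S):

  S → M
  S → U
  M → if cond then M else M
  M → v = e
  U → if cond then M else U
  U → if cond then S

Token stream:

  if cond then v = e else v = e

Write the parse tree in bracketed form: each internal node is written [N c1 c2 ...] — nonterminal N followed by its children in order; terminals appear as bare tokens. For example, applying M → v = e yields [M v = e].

[S [M if cond then [M v = e] else [M v = e]]]

S
M
if cond then M else M
if cond then v = e else M
if cond then v = e else v = e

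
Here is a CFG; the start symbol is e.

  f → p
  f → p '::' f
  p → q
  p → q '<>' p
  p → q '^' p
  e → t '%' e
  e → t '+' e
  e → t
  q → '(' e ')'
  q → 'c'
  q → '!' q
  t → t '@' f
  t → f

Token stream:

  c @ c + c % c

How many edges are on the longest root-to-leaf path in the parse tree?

7

[e [t [t [f [p [q c]]]] @ [f [p [q c]]]] + [e [t [f [p [q c]]]] % [e [t [f [p [q c]]]]]]]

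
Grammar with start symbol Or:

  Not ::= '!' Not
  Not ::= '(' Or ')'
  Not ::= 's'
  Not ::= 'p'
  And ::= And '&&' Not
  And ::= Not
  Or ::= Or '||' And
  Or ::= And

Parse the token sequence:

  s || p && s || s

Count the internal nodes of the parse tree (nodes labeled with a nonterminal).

11

[Or [Or [Or [And [Not s]]] || [And [And [Not p]] && [Not s]]] || [And [Not s]]]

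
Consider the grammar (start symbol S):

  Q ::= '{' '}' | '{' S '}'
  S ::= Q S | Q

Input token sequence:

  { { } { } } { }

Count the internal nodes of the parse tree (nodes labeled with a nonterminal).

8

[S [Q { [S [Q { }] [S [Q { }]]] }] [S [Q { }]]]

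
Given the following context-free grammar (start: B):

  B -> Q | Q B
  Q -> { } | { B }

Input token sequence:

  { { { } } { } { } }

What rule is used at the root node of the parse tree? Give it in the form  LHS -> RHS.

[B [Q { [B [Q { [B [Q { }]] }] [B [Q { }] [B [Q { }]]]] }]]

B -> Q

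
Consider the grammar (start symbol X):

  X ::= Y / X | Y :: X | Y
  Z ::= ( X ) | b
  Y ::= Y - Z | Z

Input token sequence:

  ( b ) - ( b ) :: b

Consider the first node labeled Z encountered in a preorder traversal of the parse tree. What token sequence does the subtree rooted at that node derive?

[X [Y [Y [Z ( [X [Y [Z b]]] )]] - [Z ( [X [Y [Z b]]] )]] :: [X [Y [Z b]]]]

( b )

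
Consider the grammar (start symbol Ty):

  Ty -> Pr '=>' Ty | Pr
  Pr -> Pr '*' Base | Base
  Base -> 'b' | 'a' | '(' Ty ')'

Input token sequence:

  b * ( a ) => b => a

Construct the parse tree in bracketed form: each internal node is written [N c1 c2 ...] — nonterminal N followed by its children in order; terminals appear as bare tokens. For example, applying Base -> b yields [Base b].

Ty
Pr => Ty
Pr * Base => Ty
Base * Base => Ty
b * Base => Ty
b * ( Ty ) => Ty
b * ( Pr ) => Ty
b * ( Base ) => Ty
b * ( a ) => Ty
b * ( a ) => Pr => Ty
b * ( a ) => Base => Ty
b * ( a ) => b => Ty
b * ( a ) => b => Pr
b * ( a ) => b => Base
b * ( a ) => b => a

[Ty [Pr [Pr [Base b]] * [Base ( [Ty [Pr [Base a]]] )]] => [Ty [Pr [Base b]] => [Ty [Pr [Base a]]]]]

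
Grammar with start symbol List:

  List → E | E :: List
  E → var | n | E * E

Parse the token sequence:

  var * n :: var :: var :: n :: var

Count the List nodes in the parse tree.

5

[List [E [E var] * [E n]] :: [List [E var] :: [List [E var] :: [List [E n] :: [List [E var]]]]]]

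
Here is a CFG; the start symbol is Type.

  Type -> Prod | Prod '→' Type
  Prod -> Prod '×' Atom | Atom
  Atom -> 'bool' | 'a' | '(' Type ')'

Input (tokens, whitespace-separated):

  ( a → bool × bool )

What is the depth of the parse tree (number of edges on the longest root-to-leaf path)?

[Type [Prod [Atom ( [Type [Prod [Atom a]] → [Type [Prod [Prod [Atom bool]] × [Atom bool]]]] )]]]

8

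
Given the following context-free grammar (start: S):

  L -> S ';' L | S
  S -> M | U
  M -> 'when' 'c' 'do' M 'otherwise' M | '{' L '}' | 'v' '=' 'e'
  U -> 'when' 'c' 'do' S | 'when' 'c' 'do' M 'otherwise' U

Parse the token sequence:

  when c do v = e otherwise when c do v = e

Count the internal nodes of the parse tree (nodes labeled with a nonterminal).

[S [U when c do [M v = e] otherwise [U when c do [S [M v = e]]]]]

6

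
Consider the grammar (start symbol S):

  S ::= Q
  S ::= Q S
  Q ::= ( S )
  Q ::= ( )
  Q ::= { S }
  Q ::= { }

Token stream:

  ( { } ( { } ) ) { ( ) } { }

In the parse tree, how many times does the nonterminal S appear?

7

[S [Q ( [S [Q { }] [S [Q ( [S [Q { }]] )]]] )] [S [Q { [S [Q ( )]] }] [S [Q { }]]]]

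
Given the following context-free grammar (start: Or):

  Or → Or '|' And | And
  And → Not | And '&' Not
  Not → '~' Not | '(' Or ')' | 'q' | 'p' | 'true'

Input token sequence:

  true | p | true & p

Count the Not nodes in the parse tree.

4

[Or [Or [Or [And [Not true]]] | [And [Not p]]] | [And [And [Not true]] & [Not p]]]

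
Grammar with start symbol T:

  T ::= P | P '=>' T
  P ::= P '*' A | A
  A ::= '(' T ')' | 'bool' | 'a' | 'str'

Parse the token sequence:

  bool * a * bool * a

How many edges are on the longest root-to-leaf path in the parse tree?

[T [P [P [P [P [A bool]] * [A a]] * [A bool]] * [A a]]]

6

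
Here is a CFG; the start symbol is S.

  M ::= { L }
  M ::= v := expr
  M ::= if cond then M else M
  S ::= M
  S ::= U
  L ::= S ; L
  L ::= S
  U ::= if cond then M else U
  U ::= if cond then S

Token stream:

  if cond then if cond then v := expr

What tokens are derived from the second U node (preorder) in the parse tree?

if cond then v := expr

[S [U if cond then [S [U if cond then [S [M v := expr]]]]]]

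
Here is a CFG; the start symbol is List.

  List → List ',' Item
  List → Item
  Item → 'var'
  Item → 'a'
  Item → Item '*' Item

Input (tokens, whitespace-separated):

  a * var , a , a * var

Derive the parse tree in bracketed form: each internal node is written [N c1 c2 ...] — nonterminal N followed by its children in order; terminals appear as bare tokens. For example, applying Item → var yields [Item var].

List
List , Item
List , Item , Item
Item , Item , Item
Item * Item , Item , Item
a * Item , Item , Item
a * var , Item , Item
a * var , a , Item
a * var , a , Item * Item
a * var , a , a * Item
a * var , a , a * var

[List [List [List [Item [Item a] * [Item var]]] , [Item a]] , [Item [Item a] * [Item var]]]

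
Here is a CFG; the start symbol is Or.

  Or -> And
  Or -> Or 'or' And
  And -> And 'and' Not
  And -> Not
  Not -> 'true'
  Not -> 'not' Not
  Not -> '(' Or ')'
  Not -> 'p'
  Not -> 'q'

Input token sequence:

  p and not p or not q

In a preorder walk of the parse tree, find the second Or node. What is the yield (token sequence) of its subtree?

[Or [Or [And [And [Not p]] and [Not not [Not p]]]] or [And [Not not [Not q]]]]

p and not p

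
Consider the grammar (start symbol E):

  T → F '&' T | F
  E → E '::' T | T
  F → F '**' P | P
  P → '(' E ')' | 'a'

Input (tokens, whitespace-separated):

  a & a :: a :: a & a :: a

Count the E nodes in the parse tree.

4

[E [E [E [E [T [F [P a]] & [T [F [P a]]]]] :: [T [F [P a]]]] :: [T [F [P a]] & [T [F [P a]]]]] :: [T [F [P a]]]]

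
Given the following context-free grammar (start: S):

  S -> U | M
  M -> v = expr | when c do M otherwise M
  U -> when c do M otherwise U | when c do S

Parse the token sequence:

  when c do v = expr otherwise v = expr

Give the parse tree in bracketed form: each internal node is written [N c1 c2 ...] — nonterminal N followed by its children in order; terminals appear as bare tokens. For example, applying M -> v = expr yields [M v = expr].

[S [M when c do [M v = expr] otherwise [M v = expr]]]

S
M
when c do M otherwise M
when c do v = expr otherwise M
when c do v = expr otherwise v = expr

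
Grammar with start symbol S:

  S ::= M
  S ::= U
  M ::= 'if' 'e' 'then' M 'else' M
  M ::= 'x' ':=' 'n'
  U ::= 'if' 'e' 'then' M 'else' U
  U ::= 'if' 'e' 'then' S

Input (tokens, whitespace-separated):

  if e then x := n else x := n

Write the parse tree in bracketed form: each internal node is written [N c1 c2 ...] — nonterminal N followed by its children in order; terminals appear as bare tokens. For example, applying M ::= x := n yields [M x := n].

[S [M if e then [M x := n] else [M x := n]]]

S
M
if e then M else M
if e then x := n else M
if e then x := n else x := n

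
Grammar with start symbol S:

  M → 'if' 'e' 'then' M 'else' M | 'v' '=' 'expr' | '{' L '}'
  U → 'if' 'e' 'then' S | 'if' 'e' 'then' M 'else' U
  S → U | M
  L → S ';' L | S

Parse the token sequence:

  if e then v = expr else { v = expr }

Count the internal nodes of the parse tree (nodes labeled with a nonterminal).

7

[S [M if e then [M v = expr] else [M { [L [S [M v = expr]]] }]]]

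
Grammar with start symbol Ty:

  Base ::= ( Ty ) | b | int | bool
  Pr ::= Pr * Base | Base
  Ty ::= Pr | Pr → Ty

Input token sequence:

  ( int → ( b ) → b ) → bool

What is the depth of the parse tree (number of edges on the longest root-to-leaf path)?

10

[Ty [Pr [Base ( [Ty [Pr [Base int]] → [Ty [Pr [Base ( [Ty [Pr [Base b]]] )]] → [Ty [Pr [Base b]]]]] )]] → [Ty [Pr [Base bool]]]]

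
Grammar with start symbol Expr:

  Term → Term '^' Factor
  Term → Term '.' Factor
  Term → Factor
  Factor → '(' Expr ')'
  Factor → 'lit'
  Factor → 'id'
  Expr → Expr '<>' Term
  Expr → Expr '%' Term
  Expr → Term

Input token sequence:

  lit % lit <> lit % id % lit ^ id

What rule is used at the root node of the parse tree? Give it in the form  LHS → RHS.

Expr → Expr '%' Term

[Expr [Expr [Expr [Expr [Expr [Term [Factor lit]]] % [Term [Factor lit]]] <> [Term [Factor lit]]] % [Term [Factor id]]] % [Term [Term [Factor lit]] ^ [Factor id]]]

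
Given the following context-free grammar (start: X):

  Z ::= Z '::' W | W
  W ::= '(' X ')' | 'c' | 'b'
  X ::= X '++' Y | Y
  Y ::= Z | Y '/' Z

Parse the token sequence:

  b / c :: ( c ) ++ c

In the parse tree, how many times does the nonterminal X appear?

[X [X [Y [Y [Z [W b]]] / [Z [Z [W c]] :: [W ( [X [Y [Z [W c]]]] )]]]] ++ [Y [Z [W c]]]]

3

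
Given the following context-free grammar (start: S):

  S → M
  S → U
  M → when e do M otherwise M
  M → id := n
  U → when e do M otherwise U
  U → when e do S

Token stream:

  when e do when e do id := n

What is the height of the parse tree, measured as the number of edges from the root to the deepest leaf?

6

[S [U when e do [S [U when e do [S [M id := n]]]]]]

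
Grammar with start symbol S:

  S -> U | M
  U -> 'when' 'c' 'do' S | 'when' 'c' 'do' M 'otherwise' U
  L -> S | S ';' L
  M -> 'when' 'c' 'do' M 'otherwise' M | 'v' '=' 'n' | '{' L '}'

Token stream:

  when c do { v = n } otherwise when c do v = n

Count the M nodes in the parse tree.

3

[S [U when c do [M { [L [S [M v = n]]] }] otherwise [U when c do [S [M v = n]]]]]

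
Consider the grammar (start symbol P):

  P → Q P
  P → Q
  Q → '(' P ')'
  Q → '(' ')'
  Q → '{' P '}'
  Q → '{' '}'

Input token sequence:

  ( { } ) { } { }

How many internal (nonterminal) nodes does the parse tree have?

8

[P [Q ( [P [Q { }]] )] [P [Q { }] [P [Q { }]]]]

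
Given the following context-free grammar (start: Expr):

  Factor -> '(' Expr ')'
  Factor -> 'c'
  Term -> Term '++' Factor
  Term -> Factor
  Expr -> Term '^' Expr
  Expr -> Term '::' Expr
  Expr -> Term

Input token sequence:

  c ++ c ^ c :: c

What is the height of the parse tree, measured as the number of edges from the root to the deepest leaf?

[Expr [Term [Term [Factor c]] ++ [Factor c]] ^ [Expr [Term [Factor c]] :: [Expr [Term [Factor c]]]]]

5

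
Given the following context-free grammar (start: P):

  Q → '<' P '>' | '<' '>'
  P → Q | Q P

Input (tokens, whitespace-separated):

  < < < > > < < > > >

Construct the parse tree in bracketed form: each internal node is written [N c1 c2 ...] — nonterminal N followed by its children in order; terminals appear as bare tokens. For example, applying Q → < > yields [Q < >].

[P [Q < [P [Q < [P [Q < >]] >] [P [Q < [P [Q < >]] >]]] >]]

P
Q
< P >
< Q P >
< < P > P >
< < Q > P >
< < < > > P >
< < < > > Q >
< < < > > < P > >
< < < > > < Q > >
< < < > > < < > > >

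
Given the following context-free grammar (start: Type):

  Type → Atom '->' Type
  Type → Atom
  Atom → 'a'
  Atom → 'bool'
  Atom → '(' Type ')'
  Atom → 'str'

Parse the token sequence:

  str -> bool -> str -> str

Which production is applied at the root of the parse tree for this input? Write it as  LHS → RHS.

[Type [Atom str] -> [Type [Atom bool] -> [Type [Atom str] -> [Type [Atom str]]]]]

Type → Atom '->' Type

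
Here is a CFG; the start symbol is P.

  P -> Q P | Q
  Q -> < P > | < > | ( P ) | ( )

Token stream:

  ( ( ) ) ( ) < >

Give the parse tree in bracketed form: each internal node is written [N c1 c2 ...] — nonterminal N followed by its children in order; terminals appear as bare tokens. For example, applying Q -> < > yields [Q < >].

[P [Q ( [P [Q ( )]] )] [P [Q ( )] [P [Q < >]]]]

P
Q P
( P ) P
( Q ) P
( ( ) ) P
( ( ) ) Q P
( ( ) ) ( ) P
( ( ) ) ( ) Q
( ( ) ) ( ) < >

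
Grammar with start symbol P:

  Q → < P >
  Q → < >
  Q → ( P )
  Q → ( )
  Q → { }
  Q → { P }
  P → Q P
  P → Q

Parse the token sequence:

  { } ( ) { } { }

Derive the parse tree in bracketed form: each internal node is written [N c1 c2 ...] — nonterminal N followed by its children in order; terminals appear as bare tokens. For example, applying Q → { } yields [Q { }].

P
Q P
{ } P
{ } Q P
{ } ( ) P
{ } ( ) Q P
{ } ( ) { } P
{ } ( ) { } Q
{ } ( ) { } { }

[P [Q { }] [P [Q ( )] [P [Q { }] [P [Q { }]]]]]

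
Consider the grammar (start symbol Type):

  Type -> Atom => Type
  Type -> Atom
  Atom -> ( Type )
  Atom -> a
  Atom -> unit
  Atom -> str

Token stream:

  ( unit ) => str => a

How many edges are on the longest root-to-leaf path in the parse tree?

[Type [Atom ( [Type [Atom unit]] )] => [Type [Atom str] => [Type [Atom a]]]]

4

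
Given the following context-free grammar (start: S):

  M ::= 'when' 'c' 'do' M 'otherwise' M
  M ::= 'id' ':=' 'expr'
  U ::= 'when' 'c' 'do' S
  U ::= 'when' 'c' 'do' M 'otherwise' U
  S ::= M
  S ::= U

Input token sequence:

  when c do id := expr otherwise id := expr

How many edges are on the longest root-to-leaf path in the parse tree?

[S [M when c do [M id := expr] otherwise [M id := expr]]]

3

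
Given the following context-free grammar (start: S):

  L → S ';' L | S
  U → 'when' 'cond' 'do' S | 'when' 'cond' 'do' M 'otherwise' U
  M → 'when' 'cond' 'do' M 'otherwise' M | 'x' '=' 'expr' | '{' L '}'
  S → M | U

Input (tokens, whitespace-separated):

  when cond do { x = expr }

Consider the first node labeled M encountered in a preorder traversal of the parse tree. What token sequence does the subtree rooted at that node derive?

{ x = expr }

[S [U when cond do [S [M { [L [S [M x = expr]]] }]]]]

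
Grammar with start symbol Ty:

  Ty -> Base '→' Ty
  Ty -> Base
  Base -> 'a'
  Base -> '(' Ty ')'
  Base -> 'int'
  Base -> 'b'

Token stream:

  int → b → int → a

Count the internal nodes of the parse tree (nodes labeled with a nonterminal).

8

[Ty [Base int] → [Ty [Base b] → [Ty [Base int] → [Ty [Base a]]]]]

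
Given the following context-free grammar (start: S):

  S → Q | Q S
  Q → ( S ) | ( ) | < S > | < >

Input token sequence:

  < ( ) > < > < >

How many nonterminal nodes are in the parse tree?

[S [Q < [S [Q ( )]] >] [S [Q < >] [S [Q < >]]]]

8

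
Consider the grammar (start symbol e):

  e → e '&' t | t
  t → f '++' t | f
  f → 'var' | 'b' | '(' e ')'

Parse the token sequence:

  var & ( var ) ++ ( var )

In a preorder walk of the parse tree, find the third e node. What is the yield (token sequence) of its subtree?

var

[e [e [t [f var]]] & [t [f ( [e [t [f var]]] )] ++ [t [f ( [e [t [f var]]] )]]]]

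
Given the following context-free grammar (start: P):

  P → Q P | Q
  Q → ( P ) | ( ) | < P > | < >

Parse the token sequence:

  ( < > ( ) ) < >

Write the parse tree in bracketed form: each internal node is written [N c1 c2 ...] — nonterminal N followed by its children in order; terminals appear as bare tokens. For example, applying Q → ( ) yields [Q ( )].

P
Q P
( P ) P
( Q P ) P
( < > P ) P
( < > Q ) P
( < > ( ) ) P
( < > ( ) ) Q
( < > ( ) ) < >

[P [Q ( [P [Q < >] [P [Q ( )]]] )] [P [Q < >]]]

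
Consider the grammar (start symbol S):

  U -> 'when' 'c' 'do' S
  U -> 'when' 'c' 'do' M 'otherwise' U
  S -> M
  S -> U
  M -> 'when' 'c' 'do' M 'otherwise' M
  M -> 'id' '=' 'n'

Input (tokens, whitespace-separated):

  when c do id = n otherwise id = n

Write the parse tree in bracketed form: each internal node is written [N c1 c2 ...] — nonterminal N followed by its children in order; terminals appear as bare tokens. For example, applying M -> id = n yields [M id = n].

[S [M when c do [M id = n] otherwise [M id = n]]]

S
M
when c do M otherwise M
when c do id = n otherwise M
when c do id = n otherwise id = n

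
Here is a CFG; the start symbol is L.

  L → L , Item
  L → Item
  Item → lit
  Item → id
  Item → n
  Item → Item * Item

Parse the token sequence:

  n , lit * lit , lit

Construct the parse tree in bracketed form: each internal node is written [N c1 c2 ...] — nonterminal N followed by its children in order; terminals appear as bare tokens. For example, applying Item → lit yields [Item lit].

L
L , Item
L , Item , Item
Item , Item , Item
n , Item , Item
n , Item * Item , Item
n , lit * Item , Item
n , lit * lit , Item
n , lit * lit , lit

[L [L [L [Item n]] , [Item [Item lit] * [Item lit]]] , [Item lit]]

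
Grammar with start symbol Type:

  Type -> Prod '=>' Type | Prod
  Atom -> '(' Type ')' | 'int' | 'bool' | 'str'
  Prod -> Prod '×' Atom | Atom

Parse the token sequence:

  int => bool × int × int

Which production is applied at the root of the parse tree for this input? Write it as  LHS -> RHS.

Type -> Prod '=>' Type

[Type [Prod [Atom int]] => [Type [Prod [Prod [Prod [Atom bool]] × [Atom int]] × [Atom int]]]]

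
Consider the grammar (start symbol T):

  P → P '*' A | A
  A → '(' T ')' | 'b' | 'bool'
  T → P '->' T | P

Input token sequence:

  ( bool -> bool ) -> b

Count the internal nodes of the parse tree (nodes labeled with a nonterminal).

[T [P [A ( [T [P [A bool]] -> [T [P [A bool]]]] )]] -> [T [P [A b]]]]

12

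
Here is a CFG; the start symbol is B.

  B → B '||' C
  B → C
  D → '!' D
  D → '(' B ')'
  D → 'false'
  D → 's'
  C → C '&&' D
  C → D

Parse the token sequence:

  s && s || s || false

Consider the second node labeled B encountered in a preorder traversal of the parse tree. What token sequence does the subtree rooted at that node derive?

[B [B [B [C [C [D s]] && [D s]]] || [C [D s]]] || [C [D false]]]

s && s || s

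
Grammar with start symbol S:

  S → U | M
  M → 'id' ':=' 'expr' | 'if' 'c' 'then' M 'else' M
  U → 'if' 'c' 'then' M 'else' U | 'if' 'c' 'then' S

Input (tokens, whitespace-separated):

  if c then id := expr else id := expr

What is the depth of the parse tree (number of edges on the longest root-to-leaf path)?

[S [M if c then [M id := expr] else [M id := expr]]]

3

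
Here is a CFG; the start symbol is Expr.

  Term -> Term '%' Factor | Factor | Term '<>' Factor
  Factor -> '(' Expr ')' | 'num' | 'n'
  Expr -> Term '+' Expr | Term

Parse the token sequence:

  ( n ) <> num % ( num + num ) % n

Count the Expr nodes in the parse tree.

4

[Expr [Term [Term [Term [Term [Factor ( [Expr [Term [Factor n]]] )]] <> [Factor num]] % [Factor ( [Expr [Term [Factor num]] + [Expr [Term [Factor num]]]] )]] % [Factor n]]]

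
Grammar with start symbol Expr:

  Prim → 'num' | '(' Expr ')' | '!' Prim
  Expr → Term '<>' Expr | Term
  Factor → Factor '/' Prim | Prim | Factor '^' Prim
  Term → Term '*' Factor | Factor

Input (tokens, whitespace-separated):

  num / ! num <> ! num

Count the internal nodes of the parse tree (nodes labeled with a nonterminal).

12

[Expr [Term [Factor [Factor [Prim num]] / [Prim ! [Prim num]]]] <> [Expr [Term [Factor [Prim ! [Prim num]]]]]]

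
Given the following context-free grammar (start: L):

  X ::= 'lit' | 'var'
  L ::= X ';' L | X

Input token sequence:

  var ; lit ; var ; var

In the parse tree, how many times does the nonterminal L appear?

4

[L [X var] ; [L [X lit] ; [L [X var] ; [L [X var]]]]]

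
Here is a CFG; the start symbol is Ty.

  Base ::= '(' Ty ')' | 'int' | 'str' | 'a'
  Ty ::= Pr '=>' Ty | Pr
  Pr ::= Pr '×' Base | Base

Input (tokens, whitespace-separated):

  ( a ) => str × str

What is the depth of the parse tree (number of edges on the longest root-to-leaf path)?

6

[Ty [Pr [Base ( [Ty [Pr [Base a]]] )]] => [Ty [Pr [Pr [Base str]] × [Base str]]]]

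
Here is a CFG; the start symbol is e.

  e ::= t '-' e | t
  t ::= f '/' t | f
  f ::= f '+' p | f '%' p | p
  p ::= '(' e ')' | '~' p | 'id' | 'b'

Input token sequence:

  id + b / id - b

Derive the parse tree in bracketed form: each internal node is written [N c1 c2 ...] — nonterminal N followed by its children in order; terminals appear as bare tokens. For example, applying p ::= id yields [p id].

e
t - e
f / t - e
f + p / t - e
p + p / t - e
id + p / t - e
id + b / t - e
id + b / f - e
id + b / p - e
id + b / id - e
id + b / id - t
id + b / id - f
id + b / id - p
id + b / id - b

[e [t [f [f [p id]] + [p b]] / [t [f [p id]]]] - [e [t [f [p b]]]]]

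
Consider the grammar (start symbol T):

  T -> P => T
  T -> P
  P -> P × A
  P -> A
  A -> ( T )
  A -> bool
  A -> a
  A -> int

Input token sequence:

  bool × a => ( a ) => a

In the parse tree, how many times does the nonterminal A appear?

[T [P [P [A bool]] × [A a]] => [T [P [A ( [T [P [A a]]] )]] => [T [P [A a]]]]]

5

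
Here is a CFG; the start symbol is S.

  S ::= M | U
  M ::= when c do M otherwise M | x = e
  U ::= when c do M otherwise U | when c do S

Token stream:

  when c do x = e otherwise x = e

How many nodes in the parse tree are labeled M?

[S [M when c do [M x = e] otherwise [M x = e]]]

3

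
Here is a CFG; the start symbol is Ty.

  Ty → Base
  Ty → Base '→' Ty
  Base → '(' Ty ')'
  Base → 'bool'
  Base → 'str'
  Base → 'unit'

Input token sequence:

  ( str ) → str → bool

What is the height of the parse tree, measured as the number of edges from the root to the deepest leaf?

[Ty [Base ( [Ty [Base str]] )] → [Ty [Base str] → [Ty [Base bool]]]]

4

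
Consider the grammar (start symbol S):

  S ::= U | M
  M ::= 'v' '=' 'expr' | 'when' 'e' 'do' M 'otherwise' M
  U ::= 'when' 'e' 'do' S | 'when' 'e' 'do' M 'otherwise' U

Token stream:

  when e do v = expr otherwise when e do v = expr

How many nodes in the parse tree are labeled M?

[S [U when e do [M v = expr] otherwise [U when e do [S [M v = expr]]]]]

2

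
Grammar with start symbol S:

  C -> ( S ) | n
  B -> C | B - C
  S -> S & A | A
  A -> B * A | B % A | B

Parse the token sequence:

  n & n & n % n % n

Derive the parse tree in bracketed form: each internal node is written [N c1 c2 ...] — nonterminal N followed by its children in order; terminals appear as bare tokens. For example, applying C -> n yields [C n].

[S [S [S [A [B [C n]]]] & [A [B [C n]]]] & [A [B [C n]] % [A [B [C n]] % [A [B [C n]]]]]]

S
S & A
S & A & A
A & A & A
B & A & A
C & A & A
n & A & A
n & B & A
n & C & A
n & n & A
n & n & B % A
n & n & C % A
n & n & n % A
n & n & n % B % A
n & n & n % C % A
n & n & n % n % A
n & n & n % n % B
n & n & n % n % C
n & n & n % n % n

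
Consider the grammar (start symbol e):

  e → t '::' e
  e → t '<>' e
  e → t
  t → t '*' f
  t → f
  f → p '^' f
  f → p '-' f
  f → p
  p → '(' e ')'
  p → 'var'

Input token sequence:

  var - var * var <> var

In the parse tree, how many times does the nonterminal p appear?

[e [t [t [f [p var] - [f [p var]]]] * [f [p var]]] <> [e [t [f [p var]]]]]

4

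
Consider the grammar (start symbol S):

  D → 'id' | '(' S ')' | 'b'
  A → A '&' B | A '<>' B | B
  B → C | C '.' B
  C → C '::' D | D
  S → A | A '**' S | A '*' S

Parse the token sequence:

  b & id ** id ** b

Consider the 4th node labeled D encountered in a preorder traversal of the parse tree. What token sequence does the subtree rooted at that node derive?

[S [A [A [B [C [D b]]]] & [B [C [D id]]]] ** [S [A [B [C [D id]]]] ** [S [A [B [C [D b]]]]]]]

b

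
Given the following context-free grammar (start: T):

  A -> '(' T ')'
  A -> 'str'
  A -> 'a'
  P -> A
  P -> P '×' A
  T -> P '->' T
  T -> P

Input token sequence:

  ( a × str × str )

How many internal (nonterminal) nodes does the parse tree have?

10

[T [P [A ( [T [P [P [P [A a]] × [A str]] × [A str]]] )]]]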